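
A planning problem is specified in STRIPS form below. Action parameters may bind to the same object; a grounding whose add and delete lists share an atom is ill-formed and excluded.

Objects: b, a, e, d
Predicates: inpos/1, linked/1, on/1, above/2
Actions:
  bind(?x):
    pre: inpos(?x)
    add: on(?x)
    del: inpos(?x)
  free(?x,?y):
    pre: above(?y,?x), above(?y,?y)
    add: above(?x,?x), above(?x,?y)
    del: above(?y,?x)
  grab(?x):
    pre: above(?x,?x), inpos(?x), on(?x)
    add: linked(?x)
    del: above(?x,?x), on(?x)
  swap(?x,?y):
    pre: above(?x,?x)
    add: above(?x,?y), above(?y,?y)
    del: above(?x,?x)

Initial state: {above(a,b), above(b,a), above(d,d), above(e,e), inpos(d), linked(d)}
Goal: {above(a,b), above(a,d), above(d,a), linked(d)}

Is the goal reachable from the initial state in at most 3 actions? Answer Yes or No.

Yes

1. swap(d,a)  →  {above(a,a), above(a,b), above(b,a), above(d,a), above(e,e), inpos(d), linked(d)}
2. swap(a,d)  →  {above(a,b), above(a,d), above(b,a), above(d,a), above(d,d), above(e,e), inpos(d), linked(d)}
optimal plan length = 2; 2 ≤ 3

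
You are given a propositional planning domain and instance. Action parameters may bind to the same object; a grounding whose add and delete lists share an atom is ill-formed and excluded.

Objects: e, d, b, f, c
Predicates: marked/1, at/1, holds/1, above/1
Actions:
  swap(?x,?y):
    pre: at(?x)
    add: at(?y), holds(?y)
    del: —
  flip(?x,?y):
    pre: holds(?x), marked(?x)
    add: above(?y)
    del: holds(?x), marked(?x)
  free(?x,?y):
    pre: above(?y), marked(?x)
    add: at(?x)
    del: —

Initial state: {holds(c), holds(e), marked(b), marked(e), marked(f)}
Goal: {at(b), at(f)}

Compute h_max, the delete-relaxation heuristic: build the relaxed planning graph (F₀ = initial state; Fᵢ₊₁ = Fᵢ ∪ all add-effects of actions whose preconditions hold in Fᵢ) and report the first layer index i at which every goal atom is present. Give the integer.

F0 = init (5 atoms)
F1 = F0 ∪ {above(b), above(c), above(d), above(e), above(f)}  (10 atoms)
F2 = F1 ∪ {at(b), at(e), at(f)}  (13 atoms)
goal ⊆ F2  ⇒  h_max = 2

2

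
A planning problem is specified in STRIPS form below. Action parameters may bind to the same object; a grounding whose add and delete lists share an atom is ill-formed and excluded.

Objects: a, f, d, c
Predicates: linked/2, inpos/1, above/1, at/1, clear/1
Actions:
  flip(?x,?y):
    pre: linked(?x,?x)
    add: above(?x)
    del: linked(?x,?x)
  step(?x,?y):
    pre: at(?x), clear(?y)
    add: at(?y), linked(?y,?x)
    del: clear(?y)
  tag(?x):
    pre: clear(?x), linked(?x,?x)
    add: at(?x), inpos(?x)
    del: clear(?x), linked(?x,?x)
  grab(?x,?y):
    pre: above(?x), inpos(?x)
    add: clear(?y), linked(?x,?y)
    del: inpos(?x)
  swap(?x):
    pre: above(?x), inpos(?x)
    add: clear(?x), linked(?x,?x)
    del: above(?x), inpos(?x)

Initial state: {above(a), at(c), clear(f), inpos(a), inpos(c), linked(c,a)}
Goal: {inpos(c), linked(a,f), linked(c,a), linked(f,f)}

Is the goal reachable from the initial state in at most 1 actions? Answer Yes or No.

No

1. step(c,f)  →  {above(a), at(c), at(f), inpos(a), inpos(c), linked(c,a), linked(f,c)}
2. grab(a,f)  →  {above(a), at(c), at(f), clear(f), inpos(c), linked(a,f), linked(c,a), linked(f,c)}
3. step(f,f)  →  {above(a), at(c), at(f), inpos(c), linked(a,f), linked(c,a), linked(f,c), linked(f,f)}
optimal plan length = 3; 3 > 1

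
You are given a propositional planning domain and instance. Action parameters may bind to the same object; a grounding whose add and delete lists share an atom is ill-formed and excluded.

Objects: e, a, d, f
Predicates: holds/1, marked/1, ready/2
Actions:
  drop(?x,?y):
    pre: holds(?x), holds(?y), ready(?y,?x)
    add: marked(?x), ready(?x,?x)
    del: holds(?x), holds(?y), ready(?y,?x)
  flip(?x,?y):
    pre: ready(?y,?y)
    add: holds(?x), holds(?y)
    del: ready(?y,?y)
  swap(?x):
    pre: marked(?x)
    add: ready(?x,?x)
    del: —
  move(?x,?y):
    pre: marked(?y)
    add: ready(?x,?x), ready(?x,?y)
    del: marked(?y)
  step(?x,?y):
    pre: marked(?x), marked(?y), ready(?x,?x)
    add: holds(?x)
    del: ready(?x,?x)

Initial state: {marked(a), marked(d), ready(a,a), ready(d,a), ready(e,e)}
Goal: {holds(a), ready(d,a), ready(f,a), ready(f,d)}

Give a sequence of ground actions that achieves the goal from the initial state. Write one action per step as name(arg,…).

1. flip(e,a)  →  {holds(a), holds(e), marked(a), marked(d), ready(d,a), ready(e,e)}
2. move(f,a)  →  {holds(a), holds(e), marked(d), ready(d,a), ready(e,e), ready(f,a), ready(f,f)}
3. move(f,d)  →  {holds(a), holds(e), ready(d,a), ready(e,e), ready(f,a), ready(f,d), ready(f,f)}

flip(e,a); move(f,a); move(f,d)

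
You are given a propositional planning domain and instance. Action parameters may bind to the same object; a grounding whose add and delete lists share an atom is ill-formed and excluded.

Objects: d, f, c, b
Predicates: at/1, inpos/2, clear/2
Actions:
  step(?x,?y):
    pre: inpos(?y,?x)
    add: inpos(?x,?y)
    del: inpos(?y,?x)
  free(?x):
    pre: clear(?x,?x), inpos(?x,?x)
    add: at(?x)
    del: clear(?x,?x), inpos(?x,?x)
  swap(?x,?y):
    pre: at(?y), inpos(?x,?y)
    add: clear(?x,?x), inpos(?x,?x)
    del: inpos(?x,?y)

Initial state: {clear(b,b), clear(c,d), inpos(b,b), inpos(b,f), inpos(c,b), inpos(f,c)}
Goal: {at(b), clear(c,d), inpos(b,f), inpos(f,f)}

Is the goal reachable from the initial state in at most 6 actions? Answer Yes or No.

1. free(b)  →  {at(b), clear(c,d), inpos(b,f), inpos(c,b), inpos(f,c)}
2. swap(c,b)  →  {at(b), clear(c,c), clear(c,d), inpos(b,f), inpos(c,c), inpos(f,c)}
3. free(c)  →  {at(b), at(c), clear(c,d), inpos(b,f), inpos(f,c)}
4. swap(f,c)  →  {at(b), at(c), clear(c,d), clear(f,f), inpos(b,f), inpos(f,f)}
optimal plan length = 4; 4 ≤ 6

Yes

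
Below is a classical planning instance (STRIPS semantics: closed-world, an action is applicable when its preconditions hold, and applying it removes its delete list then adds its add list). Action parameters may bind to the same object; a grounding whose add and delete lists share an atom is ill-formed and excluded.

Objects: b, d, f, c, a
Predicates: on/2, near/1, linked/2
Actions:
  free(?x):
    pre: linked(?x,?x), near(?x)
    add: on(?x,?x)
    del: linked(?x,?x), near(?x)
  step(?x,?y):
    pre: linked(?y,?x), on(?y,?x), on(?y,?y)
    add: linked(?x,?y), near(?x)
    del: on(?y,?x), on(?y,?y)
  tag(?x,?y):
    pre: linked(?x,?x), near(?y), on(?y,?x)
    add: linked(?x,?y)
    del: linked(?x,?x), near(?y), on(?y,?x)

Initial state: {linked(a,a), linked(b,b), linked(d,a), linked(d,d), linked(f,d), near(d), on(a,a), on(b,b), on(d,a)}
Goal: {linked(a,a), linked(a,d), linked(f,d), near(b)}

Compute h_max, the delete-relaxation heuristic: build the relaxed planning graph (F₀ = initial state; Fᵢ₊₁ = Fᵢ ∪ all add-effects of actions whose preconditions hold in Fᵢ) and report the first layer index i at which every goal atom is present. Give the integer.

F0 = init (9 atoms)
F1 = F0 ∪ {linked(a,d), near(a), near(b), on(d,d)}  (13 atoms)
goal ⊆ F1  ⇒  h_max = 1

1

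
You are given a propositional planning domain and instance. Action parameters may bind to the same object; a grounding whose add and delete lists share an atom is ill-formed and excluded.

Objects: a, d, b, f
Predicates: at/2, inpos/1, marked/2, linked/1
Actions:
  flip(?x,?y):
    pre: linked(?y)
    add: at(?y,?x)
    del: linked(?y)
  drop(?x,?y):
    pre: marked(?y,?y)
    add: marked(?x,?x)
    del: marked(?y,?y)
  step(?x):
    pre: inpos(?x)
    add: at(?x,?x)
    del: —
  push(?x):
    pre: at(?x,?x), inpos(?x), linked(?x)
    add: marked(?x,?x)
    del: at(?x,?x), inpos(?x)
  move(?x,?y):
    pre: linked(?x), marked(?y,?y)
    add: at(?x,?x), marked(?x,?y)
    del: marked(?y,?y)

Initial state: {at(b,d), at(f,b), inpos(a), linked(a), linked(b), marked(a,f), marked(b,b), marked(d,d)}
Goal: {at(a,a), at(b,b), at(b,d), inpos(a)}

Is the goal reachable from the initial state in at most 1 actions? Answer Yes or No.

1. flip(a,a)  →  {at(a,a), at(b,d), at(f,b), inpos(a), linked(b), marked(a,f), marked(b,b), marked(d,d)}
2. flip(b,b)  →  {at(a,a), at(b,b), at(b,d), at(f,b), inpos(a), marked(a,f), marked(b,b), marked(d,d)}
optimal plan length = 2; 2 > 1

No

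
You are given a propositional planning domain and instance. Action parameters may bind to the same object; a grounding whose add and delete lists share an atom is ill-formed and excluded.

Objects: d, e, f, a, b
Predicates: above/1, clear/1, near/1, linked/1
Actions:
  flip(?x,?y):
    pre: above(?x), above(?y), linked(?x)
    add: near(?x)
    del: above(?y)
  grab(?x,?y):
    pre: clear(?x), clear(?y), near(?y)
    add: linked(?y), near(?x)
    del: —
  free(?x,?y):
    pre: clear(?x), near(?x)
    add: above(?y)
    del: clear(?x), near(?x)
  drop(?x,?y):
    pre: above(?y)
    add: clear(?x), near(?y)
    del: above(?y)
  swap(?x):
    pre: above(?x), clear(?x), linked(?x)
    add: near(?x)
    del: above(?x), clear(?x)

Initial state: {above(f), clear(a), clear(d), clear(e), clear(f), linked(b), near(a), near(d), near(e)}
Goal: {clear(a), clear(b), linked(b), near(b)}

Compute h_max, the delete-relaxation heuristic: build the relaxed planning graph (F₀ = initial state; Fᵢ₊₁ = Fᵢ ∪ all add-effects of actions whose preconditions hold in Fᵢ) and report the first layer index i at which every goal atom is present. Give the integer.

F0 = init (9 atoms)
F1 = F0 ∪ {above(a), above(b), above(d), above(e), clear(b), linked(a), linked(d), linked(e), near(f)}  (18 atoms)
F2 = F1 ∪ {linked(f), near(b)}  (20 atoms)
goal ⊆ F2  ⇒  h_max = 2

2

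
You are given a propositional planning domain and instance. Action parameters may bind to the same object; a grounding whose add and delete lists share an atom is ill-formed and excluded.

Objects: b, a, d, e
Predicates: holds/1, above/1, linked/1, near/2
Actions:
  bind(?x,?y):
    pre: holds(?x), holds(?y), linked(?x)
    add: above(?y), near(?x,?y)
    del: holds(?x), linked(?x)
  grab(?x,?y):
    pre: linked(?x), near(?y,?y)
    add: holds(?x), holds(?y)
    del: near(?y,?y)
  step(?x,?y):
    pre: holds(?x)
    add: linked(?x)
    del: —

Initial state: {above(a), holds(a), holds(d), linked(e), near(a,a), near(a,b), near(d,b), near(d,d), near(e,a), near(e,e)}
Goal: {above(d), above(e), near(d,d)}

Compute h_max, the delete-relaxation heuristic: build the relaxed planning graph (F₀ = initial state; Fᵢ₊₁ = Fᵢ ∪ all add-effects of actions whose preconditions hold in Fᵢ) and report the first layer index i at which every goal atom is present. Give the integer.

F0 = init (10 atoms)
F1 = F0 ∪ {holds(e), linked(a), linked(d)}  (13 atoms)
F2 = F1 ∪ {above(d), above(e), near(a,d), near(a,e), near(d,a), near(d,e), near(e,d)}  (20 atoms)
goal ⊆ F2  ⇒  h_max = 2

2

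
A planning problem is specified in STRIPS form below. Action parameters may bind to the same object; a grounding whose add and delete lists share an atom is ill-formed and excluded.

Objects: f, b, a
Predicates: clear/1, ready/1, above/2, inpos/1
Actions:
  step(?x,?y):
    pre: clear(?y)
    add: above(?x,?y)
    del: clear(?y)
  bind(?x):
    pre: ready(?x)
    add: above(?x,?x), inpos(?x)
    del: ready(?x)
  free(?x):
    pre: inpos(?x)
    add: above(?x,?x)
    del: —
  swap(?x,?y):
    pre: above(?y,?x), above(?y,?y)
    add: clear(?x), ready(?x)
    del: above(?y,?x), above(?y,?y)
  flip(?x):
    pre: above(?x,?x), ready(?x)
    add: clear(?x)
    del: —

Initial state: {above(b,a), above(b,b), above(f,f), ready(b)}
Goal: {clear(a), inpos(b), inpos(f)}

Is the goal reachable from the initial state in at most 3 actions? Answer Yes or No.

1. bind(b)  →  {above(b,a), above(b,b), above(f,f), inpos(b)}
2. swap(f,f)  →  {above(b,a), above(b,b), clear(f), inpos(b), ready(f)}
3. bind(f)  →  {above(b,a), above(b,b), above(f,f), clear(f), inpos(b), inpos(f)}
4. swap(a,b)  →  {above(f,f), clear(a), clear(f), inpos(b), inpos(f), ready(a)}
optimal plan length = 4; 4 > 3

No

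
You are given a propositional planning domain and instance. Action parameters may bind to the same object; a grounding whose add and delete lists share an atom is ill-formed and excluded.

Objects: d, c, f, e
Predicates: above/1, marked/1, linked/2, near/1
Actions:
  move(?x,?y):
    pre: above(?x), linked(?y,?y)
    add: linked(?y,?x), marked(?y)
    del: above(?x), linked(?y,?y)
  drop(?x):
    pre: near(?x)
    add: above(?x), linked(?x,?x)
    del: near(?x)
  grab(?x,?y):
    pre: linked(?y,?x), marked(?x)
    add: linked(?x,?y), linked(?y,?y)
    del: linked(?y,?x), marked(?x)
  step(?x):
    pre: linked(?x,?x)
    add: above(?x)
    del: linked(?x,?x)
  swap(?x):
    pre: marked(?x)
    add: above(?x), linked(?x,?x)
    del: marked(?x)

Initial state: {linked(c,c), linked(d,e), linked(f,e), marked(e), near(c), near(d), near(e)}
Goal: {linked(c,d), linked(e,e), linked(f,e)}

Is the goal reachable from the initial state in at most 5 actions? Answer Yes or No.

1. drop(d)  →  {above(d), linked(c,c), linked(d,d), linked(d,e), linked(f,e), marked(e), near(c), near(e)}
2. move(d,c)  →  {linked(c,d), linked(d,d), linked(d,e), linked(f,e), marked(c), marked(e), near(c), near(e)}
3. drop(e)  →  {above(e), linked(c,d), linked(d,d), linked(d,e), linked(e,e), linked(f,e), marked(c), marked(e), near(c)}
optimal plan length = 3; 3 ≤ 5

Yes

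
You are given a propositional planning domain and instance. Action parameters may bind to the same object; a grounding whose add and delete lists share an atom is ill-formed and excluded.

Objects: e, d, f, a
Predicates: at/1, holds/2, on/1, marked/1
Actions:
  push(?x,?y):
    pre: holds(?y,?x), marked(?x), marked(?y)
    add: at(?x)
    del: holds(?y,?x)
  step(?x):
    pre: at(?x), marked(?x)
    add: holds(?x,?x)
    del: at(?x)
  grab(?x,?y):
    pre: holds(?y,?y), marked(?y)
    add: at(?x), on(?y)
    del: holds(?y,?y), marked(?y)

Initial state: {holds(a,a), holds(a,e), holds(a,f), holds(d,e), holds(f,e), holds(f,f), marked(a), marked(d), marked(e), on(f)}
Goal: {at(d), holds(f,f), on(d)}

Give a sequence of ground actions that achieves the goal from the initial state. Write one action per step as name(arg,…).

grab(d,a); step(d); grab(d,d)

1. grab(d,a)  →  {at(d), holds(a,e), holds(a,f), holds(d,e), holds(f,e), holds(f,f), marked(d), marked(e), on(a), on(f)}
2. step(d)  →  {holds(a,e), holds(a,f), holds(d,d), holds(d,e), holds(f,e), holds(f,f), marked(d), marked(e), on(a), on(f)}
3. grab(d,d)  →  {at(d), holds(a,e), holds(a,f), holds(d,e), holds(f,e), holds(f,f), marked(e), on(a), on(d), on(f)}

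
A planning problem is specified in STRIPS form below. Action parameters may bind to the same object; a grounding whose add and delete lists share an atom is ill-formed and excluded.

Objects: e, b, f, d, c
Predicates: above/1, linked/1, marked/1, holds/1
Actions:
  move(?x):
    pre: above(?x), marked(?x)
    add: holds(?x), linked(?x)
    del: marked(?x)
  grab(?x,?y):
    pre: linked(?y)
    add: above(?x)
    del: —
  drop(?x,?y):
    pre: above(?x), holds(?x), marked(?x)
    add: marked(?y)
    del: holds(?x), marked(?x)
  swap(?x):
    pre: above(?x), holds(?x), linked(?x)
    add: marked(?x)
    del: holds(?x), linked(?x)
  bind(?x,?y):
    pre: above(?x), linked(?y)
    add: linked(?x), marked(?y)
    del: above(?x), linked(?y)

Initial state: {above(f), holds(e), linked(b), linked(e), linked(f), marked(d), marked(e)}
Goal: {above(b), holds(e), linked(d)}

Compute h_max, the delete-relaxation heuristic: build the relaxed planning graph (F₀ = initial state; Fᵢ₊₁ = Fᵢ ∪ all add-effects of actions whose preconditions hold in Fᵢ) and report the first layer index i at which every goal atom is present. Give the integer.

F0 = init (7 atoms)
F1 = F0 ∪ {above(b), above(c), above(d), above(e), marked(b)}  (12 atoms)
F2 = F1 ∪ {holds(b), holds(d), linked(c), linked(d), marked(c), marked(f)}  (18 atoms)
goal ⊆ F2  ⇒  h_max = 2

2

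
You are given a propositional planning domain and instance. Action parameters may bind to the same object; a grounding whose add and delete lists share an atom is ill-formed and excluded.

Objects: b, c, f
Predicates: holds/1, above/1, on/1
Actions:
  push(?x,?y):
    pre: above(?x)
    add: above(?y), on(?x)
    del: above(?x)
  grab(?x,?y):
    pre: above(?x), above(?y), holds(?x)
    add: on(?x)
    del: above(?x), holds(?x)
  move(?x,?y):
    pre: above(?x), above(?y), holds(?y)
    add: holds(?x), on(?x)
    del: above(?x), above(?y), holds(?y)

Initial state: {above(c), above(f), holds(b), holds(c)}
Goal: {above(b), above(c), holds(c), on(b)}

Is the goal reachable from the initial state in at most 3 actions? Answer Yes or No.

Yes

1. push(c,b)  →  {above(b), above(f), holds(b), holds(c), on(c)}
2. push(b,c)  →  {above(c), above(f), holds(b), holds(c), on(b), on(c)}
3. push(f,b)  →  {above(b), above(c), holds(b), holds(c), on(b), on(c), on(f)}
optimal plan length = 3; 3 ≤ 3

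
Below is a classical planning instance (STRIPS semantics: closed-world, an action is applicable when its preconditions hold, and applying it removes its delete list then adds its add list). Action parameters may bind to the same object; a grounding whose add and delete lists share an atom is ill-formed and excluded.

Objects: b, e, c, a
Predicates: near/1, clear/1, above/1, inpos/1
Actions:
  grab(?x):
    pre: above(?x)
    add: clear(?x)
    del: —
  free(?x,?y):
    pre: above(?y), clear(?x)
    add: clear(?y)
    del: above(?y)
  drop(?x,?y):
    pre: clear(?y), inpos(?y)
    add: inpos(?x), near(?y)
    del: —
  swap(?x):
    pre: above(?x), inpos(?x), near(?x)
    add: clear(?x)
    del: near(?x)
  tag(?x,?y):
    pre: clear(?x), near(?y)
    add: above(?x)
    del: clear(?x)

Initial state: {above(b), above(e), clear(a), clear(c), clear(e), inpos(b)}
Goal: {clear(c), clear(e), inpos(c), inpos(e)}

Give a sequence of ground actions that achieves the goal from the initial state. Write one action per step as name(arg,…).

1. grab(b)  →  {above(b), above(e), clear(a), clear(b), clear(c), clear(e), inpos(b)}
2. drop(e,b)  →  {above(b), above(e), clear(a), clear(b), clear(c), clear(e), inpos(b), inpos(e), near(b)}
3. drop(c,b)  →  {above(b), above(e), clear(a), clear(b), clear(c), clear(e), inpos(b), inpos(c), inpos(e), near(b)}

grab(b); drop(e,b); drop(c,b)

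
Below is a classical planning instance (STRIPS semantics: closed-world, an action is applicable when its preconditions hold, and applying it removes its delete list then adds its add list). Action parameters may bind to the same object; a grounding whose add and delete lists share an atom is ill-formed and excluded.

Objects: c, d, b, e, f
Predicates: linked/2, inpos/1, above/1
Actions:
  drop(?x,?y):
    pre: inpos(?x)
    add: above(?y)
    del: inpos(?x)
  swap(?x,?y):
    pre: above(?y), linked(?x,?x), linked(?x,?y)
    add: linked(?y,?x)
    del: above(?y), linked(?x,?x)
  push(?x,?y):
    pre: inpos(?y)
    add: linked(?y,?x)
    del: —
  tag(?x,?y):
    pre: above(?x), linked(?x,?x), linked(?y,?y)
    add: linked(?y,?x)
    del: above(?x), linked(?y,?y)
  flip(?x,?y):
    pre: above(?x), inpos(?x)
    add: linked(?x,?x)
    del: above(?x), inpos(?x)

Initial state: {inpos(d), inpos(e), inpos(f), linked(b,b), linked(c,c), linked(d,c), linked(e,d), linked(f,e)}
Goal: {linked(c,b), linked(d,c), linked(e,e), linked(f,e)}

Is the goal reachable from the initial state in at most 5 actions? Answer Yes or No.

Yes

1. drop(d,b)  →  {above(b), inpos(e), inpos(f), linked(b,b), linked(c,c), linked(d,c), linked(e,d), linked(f,e)}
2. push(e,e)  →  {above(b), inpos(e), inpos(f), linked(b,b), linked(c,c), linked(d,c), linked(e,d), linked(e,e), linked(f,e)}
3. tag(b,c)  →  {inpos(e), inpos(f), linked(b,b), linked(c,b), linked(d,c), linked(e,d), linked(e,e), linked(f,e)}
optimal plan length = 3; 3 ≤ 5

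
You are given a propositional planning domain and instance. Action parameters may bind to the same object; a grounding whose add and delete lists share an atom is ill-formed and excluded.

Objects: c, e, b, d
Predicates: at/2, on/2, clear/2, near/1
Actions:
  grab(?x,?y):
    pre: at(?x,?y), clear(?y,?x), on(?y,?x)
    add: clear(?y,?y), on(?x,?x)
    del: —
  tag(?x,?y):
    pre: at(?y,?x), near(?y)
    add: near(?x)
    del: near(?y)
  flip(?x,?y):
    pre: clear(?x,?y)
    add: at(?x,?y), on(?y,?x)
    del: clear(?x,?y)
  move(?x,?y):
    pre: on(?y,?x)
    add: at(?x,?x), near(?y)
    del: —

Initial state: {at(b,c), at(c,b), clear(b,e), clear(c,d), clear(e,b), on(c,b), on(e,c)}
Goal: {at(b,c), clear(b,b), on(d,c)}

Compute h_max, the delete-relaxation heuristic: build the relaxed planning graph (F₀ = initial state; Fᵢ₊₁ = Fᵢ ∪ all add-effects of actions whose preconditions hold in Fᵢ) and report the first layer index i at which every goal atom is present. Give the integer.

F0 = init (7 atoms)
F1 = F0 ∪ {at(b,b), at(b,e), at(c,c), at(c,d), at(e,b), near(c), near(e), on(b,e), on(d,c), on(e,b)}  (17 atoms)
F2 = F1 ∪ {at(e,e), clear(b,b), clear(e,e), near(b), near(d), on(b,b), on(e,e)}  (24 atoms)
goal ⊆ F2  ⇒  h_max = 2

2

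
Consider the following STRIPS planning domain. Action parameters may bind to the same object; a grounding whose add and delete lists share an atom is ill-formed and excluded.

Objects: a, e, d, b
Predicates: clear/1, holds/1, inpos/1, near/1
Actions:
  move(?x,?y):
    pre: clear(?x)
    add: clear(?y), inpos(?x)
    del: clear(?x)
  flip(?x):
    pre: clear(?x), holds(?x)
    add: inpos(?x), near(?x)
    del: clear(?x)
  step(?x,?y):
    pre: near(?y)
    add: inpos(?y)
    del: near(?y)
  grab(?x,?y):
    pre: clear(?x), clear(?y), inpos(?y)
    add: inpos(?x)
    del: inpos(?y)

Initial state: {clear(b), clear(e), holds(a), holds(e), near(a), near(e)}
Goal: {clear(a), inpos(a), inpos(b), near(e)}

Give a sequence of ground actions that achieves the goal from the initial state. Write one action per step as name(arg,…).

move(b,a); step(a,a)

1. move(b,a)  →  {clear(a), clear(e), holds(a), holds(e), inpos(b), near(a), near(e)}
2. step(a,a)  →  {clear(a), clear(e), holds(a), holds(e), inpos(a), inpos(b), near(e)}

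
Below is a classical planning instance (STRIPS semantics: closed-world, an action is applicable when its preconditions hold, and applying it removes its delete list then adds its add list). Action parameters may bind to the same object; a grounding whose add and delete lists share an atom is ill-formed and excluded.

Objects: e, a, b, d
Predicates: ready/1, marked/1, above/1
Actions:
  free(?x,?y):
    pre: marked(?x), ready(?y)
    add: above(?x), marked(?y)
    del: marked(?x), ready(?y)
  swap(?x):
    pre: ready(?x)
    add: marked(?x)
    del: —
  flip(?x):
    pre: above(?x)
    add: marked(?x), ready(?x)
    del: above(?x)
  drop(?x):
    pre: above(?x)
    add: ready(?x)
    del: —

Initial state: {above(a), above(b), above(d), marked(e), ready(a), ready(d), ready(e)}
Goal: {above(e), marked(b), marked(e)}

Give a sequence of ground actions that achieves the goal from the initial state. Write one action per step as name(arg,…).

1. free(e,a)  →  {above(a), above(b), above(d), above(e), marked(a), ready(d), ready(e)}
2. free(a,e)  →  {above(a), above(b), above(d), above(e), marked(e), ready(d)}
3. flip(b)  →  {above(a), above(d), above(e), marked(b), marked(e), ready(b), ready(d)}

free(e,a); free(a,e); flip(b)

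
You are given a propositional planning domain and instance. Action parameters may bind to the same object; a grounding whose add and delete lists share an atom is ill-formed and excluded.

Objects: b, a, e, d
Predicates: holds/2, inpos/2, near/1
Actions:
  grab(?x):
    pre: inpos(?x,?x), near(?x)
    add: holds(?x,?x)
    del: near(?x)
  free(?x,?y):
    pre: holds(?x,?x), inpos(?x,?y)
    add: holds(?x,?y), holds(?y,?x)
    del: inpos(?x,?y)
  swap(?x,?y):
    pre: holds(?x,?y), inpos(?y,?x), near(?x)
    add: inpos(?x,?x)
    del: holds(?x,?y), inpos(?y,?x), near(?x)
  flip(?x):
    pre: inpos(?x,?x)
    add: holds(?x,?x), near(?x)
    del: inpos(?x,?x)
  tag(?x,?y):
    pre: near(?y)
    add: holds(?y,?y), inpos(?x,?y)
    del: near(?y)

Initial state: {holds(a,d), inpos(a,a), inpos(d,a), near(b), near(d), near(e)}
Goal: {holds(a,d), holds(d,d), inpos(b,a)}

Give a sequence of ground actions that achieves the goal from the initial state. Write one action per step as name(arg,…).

flip(a); tag(b,a); tag(b,d)

1. flip(a)  →  {holds(a,a), holds(a,d), inpos(d,a), near(a), near(b), near(d), near(e)}
2. tag(b,a)  →  {holds(a,a), holds(a,d), inpos(b,a), inpos(d,a), near(b), near(d), near(e)}
3. tag(b,d)  →  {holds(a,a), holds(a,d), holds(d,d), inpos(b,a), inpos(b,d), inpos(d,a), near(b), near(e)}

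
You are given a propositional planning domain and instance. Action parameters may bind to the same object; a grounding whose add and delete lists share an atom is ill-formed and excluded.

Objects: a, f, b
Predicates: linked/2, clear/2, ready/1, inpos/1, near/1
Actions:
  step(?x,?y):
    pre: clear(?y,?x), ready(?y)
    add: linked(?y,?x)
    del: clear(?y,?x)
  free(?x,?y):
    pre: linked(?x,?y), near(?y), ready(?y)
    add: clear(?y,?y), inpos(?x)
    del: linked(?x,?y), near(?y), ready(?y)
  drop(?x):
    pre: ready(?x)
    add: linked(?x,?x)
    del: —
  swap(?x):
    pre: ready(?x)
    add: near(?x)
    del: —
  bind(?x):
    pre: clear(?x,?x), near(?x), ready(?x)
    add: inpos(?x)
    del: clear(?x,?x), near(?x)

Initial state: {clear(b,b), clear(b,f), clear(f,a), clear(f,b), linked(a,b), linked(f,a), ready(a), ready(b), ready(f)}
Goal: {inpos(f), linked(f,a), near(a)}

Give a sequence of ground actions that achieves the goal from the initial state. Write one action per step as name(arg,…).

1. step(b,f)  →  {clear(b,b), clear(b,f), clear(f,a), linked(a,b), linked(f,a), linked(f,b), ready(a), ready(b), ready(f)}
2. swap(a)  →  {clear(b,b), clear(b,f), clear(f,a), linked(a,b), linked(f,a), linked(f,b), near(a), ready(a), ready(b), ready(f)}
3. swap(b)  →  {clear(b,b), clear(b,f), clear(f,a), linked(a,b), linked(f,a), linked(f,b), near(a), near(b), ready(a), ready(b), ready(f)}
4. free(f,b)  →  {clear(b,b), clear(b,f), clear(f,a), inpos(f), linked(a,b), linked(f,a), near(a), ready(a), ready(f)}

step(b,f); swap(a); swap(b); free(f,b)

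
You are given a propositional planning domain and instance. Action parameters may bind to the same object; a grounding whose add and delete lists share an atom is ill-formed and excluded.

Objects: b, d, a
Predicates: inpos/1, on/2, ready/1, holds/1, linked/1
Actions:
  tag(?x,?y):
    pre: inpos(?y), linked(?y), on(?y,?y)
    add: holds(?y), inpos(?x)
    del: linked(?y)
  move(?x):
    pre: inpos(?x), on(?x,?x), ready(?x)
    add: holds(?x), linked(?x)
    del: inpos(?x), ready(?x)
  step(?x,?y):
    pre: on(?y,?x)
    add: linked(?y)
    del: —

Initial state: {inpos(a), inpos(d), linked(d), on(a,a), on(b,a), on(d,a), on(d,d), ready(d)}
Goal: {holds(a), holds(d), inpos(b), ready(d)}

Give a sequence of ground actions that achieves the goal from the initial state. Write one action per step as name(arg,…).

1. tag(b,d)  →  {holds(d), inpos(a), inpos(b), inpos(d), on(a,a), on(b,a), on(d,a), on(d,d), ready(d)}
2. step(a,a)  →  {holds(d), inpos(a), inpos(b), inpos(d), linked(a), on(a,a), on(b,a), on(d,a), on(d,d), ready(d)}
3. tag(b,a)  →  {holds(a), holds(d), inpos(a), inpos(b), inpos(d), on(a,a), on(b,a), on(d,a), on(d,d), ready(d)}

tag(b,d); step(a,a); tag(b,a)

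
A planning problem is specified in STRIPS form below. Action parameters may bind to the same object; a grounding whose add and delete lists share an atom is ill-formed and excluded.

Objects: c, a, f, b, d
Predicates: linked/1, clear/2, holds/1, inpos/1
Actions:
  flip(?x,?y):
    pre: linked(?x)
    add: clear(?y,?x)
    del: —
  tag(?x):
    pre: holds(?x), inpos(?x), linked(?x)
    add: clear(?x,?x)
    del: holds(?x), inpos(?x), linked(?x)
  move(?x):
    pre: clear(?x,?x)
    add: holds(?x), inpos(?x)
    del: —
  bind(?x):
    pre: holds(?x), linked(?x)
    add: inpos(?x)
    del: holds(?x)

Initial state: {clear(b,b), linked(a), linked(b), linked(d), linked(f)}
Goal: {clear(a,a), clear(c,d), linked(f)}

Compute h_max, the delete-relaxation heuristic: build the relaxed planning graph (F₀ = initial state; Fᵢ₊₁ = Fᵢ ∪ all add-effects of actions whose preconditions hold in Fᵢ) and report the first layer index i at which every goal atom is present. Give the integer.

1

F0 = init (5 atoms)
F1 = F0 ∪ {clear(a,a), clear(a,b), clear(a,d), clear(a,f), clear(b,a), clear(b,d), clear(b,f), clear(c,a), clear(c,b), clear(c,d), clear(c,f), clear(d,a), clear(d,b), clear(d,d), clear(d,f), clear(f,a), clear(f,b), clear(f,d), clear(f,f), holds(b), inpos(b)}  (26 atoms)
goal ⊆ F1  ⇒  h_max = 1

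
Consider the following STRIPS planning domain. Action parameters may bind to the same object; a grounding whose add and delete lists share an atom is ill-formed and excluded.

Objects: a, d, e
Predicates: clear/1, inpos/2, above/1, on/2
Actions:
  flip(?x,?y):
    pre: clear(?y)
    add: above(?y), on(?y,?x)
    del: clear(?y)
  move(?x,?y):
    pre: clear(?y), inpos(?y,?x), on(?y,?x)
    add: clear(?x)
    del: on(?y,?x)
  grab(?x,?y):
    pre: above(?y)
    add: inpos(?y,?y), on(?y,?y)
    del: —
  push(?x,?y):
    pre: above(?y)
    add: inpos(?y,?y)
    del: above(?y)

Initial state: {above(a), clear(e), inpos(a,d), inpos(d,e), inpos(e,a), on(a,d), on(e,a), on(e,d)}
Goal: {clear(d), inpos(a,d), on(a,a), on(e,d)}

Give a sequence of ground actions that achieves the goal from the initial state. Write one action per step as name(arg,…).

1. move(a,e)  →  {above(a), clear(a), clear(e), inpos(a,d), inpos(d,e), inpos(e,a), on(a,d), on(e,d)}
2. move(d,a)  →  {above(a), clear(a), clear(d), clear(e), inpos(a,d), inpos(d,e), inpos(e,a), on(e,d)}
3. flip(a,a)  →  {above(a), clear(d), clear(e), inpos(a,d), inpos(d,e), inpos(e,a), on(a,a), on(e,d)}

move(a,e); move(d,a); flip(a,a)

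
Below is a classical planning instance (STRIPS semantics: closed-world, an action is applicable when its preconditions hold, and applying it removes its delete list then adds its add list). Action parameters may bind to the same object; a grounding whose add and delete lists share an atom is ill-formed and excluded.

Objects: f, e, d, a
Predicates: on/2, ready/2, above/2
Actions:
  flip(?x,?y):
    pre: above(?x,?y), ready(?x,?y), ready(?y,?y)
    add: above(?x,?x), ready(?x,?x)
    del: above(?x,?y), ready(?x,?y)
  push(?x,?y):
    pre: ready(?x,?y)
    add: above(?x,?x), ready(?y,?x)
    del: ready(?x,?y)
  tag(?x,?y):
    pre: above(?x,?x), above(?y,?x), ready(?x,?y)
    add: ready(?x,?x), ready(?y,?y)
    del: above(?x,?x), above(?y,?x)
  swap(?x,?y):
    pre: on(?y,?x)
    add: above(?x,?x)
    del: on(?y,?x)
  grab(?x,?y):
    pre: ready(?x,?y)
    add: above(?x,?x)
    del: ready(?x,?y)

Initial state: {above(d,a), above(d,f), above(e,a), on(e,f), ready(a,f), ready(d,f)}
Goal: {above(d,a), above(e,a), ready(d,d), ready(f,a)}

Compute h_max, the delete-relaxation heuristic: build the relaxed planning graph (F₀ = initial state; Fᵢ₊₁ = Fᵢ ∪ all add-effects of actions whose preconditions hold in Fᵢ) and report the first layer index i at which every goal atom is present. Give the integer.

2

F0 = init (6 atoms)
F1 = F0 ∪ {above(a,a), above(d,d), above(f,f), ready(f,a), ready(f,d)}  (11 atoms)
F2 = F1 ∪ {ready(d,d), ready(f,f)}  (13 atoms)
goal ⊆ F2  ⇒  h_max = 2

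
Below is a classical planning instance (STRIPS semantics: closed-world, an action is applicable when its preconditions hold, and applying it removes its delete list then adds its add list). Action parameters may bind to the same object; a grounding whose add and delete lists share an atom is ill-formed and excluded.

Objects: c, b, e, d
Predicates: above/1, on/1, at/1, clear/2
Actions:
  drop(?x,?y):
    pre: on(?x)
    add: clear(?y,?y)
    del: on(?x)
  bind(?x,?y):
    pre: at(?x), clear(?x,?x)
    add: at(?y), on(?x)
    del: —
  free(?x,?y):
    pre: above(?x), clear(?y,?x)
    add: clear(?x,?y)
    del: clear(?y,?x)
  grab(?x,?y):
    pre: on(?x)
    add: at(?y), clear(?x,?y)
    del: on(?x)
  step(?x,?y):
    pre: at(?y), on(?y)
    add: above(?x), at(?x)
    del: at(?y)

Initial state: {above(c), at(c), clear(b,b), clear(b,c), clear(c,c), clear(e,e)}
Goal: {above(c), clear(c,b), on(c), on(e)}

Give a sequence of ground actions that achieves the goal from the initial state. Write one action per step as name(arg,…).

bind(c,e); bind(e,c); free(c,b)

1. bind(c,e)  →  {above(c), at(c), at(e), clear(b,b), clear(b,c), clear(c,c), clear(e,e), on(c)}
2. bind(e,c)  →  {above(c), at(c), at(e), clear(b,b), clear(b,c), clear(c,c), clear(e,e), on(c), on(e)}
3. free(c,b)  →  {above(c), at(c), at(e), clear(b,b), clear(c,b), clear(c,c), clear(e,e), on(c), on(e)}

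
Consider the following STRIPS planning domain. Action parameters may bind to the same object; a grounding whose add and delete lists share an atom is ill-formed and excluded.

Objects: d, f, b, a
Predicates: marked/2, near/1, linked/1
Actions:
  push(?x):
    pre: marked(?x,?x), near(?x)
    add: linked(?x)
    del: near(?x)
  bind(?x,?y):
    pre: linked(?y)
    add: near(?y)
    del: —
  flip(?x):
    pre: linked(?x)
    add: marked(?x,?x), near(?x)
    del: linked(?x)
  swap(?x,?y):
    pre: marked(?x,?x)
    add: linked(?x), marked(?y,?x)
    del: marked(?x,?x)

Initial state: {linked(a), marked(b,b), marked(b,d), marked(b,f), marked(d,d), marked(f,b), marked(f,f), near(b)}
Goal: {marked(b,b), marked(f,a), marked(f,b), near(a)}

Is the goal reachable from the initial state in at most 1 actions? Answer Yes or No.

No

1. flip(a)  →  {marked(a,a), marked(b,b), marked(b,d), marked(b,f), marked(d,d), marked(f,b), marked(f,f), near(a), near(b)}
2. swap(a,f)  →  {linked(a), marked(b,b), marked(b,d), marked(b,f), marked(d,d), marked(f,a), marked(f,b), marked(f,f), near(a), near(b)}
optimal plan length = 2; 2 > 1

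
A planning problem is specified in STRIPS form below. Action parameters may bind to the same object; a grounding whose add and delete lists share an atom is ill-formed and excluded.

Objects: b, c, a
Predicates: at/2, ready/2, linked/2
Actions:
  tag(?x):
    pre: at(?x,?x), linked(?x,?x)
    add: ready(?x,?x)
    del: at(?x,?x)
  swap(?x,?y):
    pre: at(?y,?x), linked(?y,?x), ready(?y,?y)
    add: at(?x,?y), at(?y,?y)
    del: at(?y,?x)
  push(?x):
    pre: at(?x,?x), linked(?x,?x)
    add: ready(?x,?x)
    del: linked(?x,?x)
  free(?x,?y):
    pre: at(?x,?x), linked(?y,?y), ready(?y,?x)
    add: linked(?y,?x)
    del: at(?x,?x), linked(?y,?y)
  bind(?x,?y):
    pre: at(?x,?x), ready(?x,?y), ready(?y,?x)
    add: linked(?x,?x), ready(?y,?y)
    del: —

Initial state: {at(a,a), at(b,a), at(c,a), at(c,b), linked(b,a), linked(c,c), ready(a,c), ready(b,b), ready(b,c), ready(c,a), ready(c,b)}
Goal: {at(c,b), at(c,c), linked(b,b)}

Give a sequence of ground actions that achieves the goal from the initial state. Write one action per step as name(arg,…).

1. swap(a,b)  →  {at(a,a), at(a,b), at(b,b), at(c,a), at(c,b), linked(b,a), linked(c,c), ready(a,c), ready(b,b), ready(b,c), ready(c,a), ready(c,b)}
2. free(a,c)  →  {at(a,b), at(b,b), at(c,a), at(c,b), linked(b,a), linked(c,a), ready(a,c), ready(b,b), ready(b,c), ready(c,a), ready(c,b)}
3. bind(b,c)  →  {at(a,b), at(b,b), at(c,a), at(c,b), linked(b,a), linked(b,b), linked(c,a), ready(a,c), ready(b,b), ready(b,c), ready(c,a), ready(c,b), ready(c,c)}
4. swap(a,c)  →  {at(a,b), at(a,c), at(b,b), at(c,b), at(c,c), linked(b,a), linked(b,b), linked(c,a), ready(a,c), ready(b,b), ready(b,c), ready(c,a), ready(c,b), ready(c,c)}

swap(a,b); free(a,c); bind(b,c); swap(a,c)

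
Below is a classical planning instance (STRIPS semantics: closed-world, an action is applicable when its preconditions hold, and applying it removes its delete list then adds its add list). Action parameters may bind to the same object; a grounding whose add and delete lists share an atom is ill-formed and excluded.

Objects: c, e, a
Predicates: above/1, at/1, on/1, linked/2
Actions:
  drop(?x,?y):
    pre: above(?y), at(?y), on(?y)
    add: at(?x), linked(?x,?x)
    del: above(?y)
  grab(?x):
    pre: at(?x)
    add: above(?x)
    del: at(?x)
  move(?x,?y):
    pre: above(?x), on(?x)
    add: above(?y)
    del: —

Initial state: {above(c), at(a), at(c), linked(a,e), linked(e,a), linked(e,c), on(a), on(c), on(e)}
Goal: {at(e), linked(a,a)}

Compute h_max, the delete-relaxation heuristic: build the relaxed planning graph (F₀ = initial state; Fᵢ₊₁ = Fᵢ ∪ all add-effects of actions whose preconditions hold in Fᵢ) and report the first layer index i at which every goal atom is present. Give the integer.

F0 = init (9 atoms)
F1 = F0 ∪ {above(a), above(e), at(e), linked(a,a), linked(c,c), linked(e,e)}  (15 atoms)
goal ⊆ F1  ⇒  h_max = 1

1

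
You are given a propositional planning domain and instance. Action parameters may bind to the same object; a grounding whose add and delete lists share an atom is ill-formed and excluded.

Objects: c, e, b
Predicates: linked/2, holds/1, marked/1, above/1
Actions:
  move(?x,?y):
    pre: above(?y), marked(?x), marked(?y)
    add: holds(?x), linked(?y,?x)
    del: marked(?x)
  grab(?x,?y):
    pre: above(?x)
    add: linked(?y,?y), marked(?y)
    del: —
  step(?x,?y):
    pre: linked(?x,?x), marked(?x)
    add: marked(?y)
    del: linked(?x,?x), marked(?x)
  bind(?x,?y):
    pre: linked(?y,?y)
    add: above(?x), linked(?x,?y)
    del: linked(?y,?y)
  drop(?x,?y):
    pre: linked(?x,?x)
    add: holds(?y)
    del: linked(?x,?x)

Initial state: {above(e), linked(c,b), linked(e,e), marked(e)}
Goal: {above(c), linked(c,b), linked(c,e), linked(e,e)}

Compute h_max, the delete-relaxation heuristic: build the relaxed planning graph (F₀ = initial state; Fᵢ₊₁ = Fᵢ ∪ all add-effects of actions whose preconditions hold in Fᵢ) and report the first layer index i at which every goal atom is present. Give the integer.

1

F0 = init (4 atoms)
F1 = F0 ∪ {above(b), above(c), holds(b), holds(c), holds(e), linked(b,b), linked(b,e), linked(c,c), linked(c,e), marked(b), marked(c)}  (15 atoms)
goal ⊆ F1  ⇒  h_max = 1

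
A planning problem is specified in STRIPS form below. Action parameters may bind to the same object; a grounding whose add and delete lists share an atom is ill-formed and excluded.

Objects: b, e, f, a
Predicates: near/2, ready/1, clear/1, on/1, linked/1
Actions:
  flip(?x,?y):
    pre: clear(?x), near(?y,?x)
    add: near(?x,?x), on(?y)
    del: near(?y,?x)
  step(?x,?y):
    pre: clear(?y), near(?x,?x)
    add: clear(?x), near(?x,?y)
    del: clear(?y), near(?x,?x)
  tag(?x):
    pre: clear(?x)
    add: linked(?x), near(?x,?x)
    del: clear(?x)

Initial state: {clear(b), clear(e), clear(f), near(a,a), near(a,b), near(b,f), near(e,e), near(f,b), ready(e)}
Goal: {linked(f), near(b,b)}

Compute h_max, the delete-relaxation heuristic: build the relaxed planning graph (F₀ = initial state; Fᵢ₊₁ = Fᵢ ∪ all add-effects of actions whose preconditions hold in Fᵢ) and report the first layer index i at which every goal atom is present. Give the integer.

F0 = init (9 atoms)
F1 = F0 ∪ {clear(a), linked(b), linked(e), linked(f), near(a,e), near(a,f), near(b,b), near(e,b), near(e,f), near(f,f), on(a), on(b), on(f)}  (22 atoms)
goal ⊆ F1  ⇒  h_max = 1

1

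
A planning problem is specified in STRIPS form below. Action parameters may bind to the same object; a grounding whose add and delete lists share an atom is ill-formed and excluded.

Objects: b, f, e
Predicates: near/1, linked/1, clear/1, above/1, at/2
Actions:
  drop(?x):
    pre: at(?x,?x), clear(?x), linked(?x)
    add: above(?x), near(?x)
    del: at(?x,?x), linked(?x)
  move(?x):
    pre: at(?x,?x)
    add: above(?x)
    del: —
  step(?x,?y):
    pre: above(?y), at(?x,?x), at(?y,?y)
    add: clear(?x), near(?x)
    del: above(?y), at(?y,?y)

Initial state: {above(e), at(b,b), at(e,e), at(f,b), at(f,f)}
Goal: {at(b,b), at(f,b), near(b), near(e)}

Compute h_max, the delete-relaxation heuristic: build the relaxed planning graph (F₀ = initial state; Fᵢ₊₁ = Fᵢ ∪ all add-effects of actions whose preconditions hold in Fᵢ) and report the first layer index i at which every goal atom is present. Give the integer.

F0 = init (5 atoms)
F1 = F0 ∪ {above(b), above(f), clear(b), clear(e), clear(f), near(b), near(e), near(f)}  (13 atoms)
goal ⊆ F1  ⇒  h_max = 1

1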